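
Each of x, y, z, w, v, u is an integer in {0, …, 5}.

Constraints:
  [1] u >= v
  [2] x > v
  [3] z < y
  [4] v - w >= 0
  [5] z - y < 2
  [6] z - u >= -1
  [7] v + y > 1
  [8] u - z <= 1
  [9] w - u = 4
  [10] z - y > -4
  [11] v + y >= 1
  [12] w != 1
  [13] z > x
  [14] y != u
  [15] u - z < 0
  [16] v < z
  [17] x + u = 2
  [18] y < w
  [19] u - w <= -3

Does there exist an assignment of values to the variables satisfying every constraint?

Constraints 2, 3, 4, 13, and 18 give x < z, z < y, y < w, w ≤ v, v < x. Chaining: x < z < y < w ≤ v < x, which forces x < x — impossible.

Unsatisfiable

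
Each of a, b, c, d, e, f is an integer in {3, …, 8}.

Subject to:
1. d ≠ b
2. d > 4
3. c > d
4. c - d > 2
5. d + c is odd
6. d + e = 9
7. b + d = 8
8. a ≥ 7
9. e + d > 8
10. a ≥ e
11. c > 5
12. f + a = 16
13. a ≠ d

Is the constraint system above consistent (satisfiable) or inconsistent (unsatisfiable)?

Satisfiable

Take a = 8, b = 3, c = 8, d = 5, e = 4, f = 8. Then constraint 4: c - d = 3; constraint 6: d + e = 9; constraint 7: b + d = 8, and every other listed constraint is also met.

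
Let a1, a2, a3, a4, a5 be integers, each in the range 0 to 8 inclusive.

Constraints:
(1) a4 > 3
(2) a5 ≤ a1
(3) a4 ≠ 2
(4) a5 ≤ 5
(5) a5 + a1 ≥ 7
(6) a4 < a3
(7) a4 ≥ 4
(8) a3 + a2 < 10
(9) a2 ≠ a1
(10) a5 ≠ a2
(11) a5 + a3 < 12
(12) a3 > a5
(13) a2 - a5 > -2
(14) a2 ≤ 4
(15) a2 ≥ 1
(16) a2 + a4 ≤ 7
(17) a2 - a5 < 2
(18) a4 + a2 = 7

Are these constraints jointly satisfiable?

Satisfiable

Setting (a1, a2, a3, a4, a5) = (6, 2, 6, 5, 3) satisfies everything: constraint 5: a5 + a1 = 9; constraint 8: a3 + a2 = 8, and the others follow.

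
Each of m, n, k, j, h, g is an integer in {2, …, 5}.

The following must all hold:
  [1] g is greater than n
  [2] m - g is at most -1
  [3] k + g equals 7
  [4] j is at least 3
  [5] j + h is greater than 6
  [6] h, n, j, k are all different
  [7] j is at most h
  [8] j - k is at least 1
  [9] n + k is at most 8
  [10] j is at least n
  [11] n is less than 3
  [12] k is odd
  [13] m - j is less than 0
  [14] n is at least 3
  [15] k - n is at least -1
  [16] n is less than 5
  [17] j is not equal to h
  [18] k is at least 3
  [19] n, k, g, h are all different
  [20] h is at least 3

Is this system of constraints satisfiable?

Constraints 4, 14, 18, and 20 confine each of h, n, j, k to the 3 values {3, …, 5} (the domain already gives each ≤ 5).
Constraint 6 requires all 4 of them to be distinct, but only 3 values are available — impossible by the pigeonhole principle.

Unsatisfiable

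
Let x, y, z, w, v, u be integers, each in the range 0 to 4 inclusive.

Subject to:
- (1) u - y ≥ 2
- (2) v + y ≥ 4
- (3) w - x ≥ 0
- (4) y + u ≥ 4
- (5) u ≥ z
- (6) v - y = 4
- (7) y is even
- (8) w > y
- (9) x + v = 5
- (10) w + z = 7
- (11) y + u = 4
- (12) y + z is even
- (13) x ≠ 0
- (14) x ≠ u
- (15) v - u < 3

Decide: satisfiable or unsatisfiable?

The assignment x = 1, y = 0, z = 4, w = 3, v = 4, u = 4 works:
  constraint 1 holds since u - y = 4.
  constraint 2 holds since v + y = 4.
  constraint 3 holds since w - x = 2.
The rest check out directly.

Satisfiable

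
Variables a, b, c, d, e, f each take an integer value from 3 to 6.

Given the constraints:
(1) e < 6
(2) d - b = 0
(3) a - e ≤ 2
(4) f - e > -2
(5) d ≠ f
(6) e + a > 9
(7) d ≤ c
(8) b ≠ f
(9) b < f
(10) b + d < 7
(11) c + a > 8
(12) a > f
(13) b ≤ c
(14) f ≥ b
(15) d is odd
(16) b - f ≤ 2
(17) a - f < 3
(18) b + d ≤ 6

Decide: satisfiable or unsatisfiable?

Satisfiable

Setting (a, b, c, d, e, f) = (6, 3, 5, 3, 4, 4) satisfies everything: constraint 2: d - b = 0; constraint 3: a - e = 2; constraint 4: f - e = 0, and the others follow.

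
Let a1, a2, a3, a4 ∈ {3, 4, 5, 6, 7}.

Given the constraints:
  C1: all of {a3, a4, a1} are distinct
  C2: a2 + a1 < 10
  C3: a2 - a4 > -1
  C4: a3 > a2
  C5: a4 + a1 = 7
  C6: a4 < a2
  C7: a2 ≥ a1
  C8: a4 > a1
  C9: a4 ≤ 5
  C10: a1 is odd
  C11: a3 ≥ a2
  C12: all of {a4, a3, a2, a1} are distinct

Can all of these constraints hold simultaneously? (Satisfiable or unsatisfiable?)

Satisfiable

The assignment a1 = 3, a2 = 5, a3 = 7, a4 = 4 works:
  constraint 2 holds since a2 + a1 = 8.
  constraint 3 holds since a2 - a4 = 1.
The rest check out directly.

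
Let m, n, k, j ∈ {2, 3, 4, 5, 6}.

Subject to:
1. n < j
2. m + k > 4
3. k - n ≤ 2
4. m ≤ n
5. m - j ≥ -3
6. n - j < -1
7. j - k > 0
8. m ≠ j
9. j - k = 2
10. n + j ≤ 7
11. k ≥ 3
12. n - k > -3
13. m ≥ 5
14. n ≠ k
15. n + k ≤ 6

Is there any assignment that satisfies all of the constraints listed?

Unsatisfiable

From constraints 4 and 13: n ≥ m ≥ 5. From constraint 11: k ≥ 3. Hence n + k ≥ 8. But constraint 15 requires n + k ≤ 6, and 6 < 8. Contradiction.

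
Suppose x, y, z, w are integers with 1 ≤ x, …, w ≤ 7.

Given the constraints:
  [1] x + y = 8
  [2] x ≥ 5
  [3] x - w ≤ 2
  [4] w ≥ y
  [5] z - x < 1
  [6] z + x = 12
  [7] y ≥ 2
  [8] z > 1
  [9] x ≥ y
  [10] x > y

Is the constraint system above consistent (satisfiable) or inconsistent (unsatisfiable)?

Satisfiable

Take x = 6, y = 2, z = 6, w = 5. Then constraint 1: x + y = 8; constraint 3: x - w = 1; constraint 5: z - x = 0, and every other listed constraint is also met.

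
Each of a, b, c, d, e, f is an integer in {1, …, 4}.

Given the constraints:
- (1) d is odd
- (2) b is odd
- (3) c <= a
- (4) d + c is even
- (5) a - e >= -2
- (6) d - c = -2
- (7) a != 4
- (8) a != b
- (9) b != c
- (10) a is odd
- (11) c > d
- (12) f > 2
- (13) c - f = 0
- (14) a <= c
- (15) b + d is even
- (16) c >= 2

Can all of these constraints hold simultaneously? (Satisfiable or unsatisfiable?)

One satisfying assignment is a = 3, b = 1, c = 3, d = 1, e = 4, f = 3.
For the less obvious constraints — constraint 5: a - e = -1; constraint 6: d - c = -2 — and the others hold by inspection.

Satisfiable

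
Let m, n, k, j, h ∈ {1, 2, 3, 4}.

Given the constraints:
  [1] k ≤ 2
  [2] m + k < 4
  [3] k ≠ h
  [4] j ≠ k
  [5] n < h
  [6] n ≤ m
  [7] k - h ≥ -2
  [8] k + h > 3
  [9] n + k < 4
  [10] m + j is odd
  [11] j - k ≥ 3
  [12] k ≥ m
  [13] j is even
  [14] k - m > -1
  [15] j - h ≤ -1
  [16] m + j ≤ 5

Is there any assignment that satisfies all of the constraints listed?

Constraints 7, 11, and 15 give k − h ≥ -2, h − j ≥ 1, j − k ≥ 3.
Adding all 3 inequalities: the left sides telescope to 0, and the right sides sum to (-2) + 1 + 3 = 2. So 0 ≥ 2, which is false.

Unsatisfiable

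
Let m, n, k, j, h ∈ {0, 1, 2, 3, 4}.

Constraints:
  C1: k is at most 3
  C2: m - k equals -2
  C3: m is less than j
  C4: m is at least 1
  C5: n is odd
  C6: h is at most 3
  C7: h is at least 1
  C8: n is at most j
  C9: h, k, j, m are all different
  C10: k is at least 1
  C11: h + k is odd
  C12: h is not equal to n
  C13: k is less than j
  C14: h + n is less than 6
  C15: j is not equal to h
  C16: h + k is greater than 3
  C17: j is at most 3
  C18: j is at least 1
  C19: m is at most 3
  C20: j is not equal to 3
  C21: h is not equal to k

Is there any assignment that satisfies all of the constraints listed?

Constraints 1, 4, 6, 7, 10, 17, 18, and 19 confine each of h, k, j, m to the 3 values {1, …, 3}.
Constraint 9 requires all 4 of them to be distinct, but only 3 values are available — impossible by the pigeonhole principle.

Unsatisfiable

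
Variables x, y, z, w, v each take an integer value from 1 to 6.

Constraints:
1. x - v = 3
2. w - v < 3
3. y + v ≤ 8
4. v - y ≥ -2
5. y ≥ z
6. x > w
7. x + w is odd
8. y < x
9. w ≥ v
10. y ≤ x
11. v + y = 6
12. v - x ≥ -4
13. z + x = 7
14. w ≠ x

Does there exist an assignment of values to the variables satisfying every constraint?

Satisfiable

One satisfying assignment is x = 6, y = 3, z = 1, w = 3, v = 3.
For the less obvious constraints — constraint 1: x - v = 3; constraint 2: w - v = 0; constraint 3: y + v = 6 — and the others hold by inspection.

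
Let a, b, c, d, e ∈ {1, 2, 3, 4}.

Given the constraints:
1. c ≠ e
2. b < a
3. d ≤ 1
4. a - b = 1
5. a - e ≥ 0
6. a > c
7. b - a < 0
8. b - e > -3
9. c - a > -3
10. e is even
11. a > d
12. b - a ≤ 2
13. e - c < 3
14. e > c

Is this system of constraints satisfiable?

Try a = 4, b = 3, c = 3, d = 1, e = 4.
Check constraint 4: a - b = 1; constraint 5: a - e = 0. The remaining constraints are straightforward to verify.

Satisfiable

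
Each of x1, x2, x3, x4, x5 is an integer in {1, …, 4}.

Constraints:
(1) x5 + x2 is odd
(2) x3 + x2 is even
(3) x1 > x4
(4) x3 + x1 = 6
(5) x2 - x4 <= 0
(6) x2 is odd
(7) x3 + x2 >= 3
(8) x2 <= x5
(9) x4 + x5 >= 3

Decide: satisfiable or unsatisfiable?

Take x1 = 3, x2 = 1, x3 = 3, x4 = 1, x5 = 2. Then constraint 4: x3 + x1 = 6; constraint 5: x2 - x4 = 0; constraint 7: x3 + x2 = 4, and every other listed constraint is also met.

Satisfiable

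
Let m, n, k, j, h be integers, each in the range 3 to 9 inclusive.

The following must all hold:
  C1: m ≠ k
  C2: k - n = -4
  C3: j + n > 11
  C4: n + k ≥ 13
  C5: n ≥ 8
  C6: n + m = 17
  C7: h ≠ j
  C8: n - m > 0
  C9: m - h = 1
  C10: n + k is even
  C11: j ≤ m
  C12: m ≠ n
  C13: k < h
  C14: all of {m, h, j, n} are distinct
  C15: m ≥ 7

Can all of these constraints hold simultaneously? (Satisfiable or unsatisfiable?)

Try m = 8, n = 9, k = 5, j = 4, h = 7.
Check constraint 2: k - n = -4; constraint 3: j + n = 13. The remaining constraints are straightforward to verify.

Satisfiable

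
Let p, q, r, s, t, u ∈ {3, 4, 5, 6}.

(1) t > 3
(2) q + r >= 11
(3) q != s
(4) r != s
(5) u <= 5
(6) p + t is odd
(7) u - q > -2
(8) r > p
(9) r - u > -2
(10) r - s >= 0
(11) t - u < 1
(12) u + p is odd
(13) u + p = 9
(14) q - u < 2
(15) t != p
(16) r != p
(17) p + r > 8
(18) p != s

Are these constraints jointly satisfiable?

Satisfiable

Setting (p, q, r, s, t, u) = (4, 6, 6, 3, 5, 5) satisfies everything: constraint 2: q + r = 12; constraint 7: u - q = -1, and the others follow.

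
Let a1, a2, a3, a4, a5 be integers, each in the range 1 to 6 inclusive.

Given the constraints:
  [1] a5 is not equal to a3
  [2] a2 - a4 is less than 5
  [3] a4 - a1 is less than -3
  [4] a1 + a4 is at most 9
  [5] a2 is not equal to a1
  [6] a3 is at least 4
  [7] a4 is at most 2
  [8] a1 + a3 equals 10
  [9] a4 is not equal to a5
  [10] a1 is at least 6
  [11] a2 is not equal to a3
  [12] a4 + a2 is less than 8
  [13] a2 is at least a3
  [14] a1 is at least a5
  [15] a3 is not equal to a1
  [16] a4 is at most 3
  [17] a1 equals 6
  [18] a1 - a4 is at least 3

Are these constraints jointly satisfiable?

Satisfiable

Take a1 = 6, a2 = 5, a3 = 4, a4 = 1, a5 = 3. Then constraint 2: a2 - a4 = 4; constraint 3: a4 - a1 = -5, and every other listed constraint is also met.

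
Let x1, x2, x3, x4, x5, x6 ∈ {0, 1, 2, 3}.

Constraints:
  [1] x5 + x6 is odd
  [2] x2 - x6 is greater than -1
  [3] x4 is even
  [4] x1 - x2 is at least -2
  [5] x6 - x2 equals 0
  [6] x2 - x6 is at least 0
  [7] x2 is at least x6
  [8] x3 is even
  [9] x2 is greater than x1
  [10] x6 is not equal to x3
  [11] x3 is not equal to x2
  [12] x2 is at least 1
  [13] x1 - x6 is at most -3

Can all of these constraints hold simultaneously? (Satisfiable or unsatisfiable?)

Unsatisfiable

Constraints 4, 6, and 13 give x1 − x2 ≥ -2, x2 − x6 ≥ 0, x6 − x1 ≥ 3.
Adding all 3 inequalities: the left sides telescope to 0, and the right sides sum to (-2) + 0 + 3 = 1. So 0 ≥ 1, which is false.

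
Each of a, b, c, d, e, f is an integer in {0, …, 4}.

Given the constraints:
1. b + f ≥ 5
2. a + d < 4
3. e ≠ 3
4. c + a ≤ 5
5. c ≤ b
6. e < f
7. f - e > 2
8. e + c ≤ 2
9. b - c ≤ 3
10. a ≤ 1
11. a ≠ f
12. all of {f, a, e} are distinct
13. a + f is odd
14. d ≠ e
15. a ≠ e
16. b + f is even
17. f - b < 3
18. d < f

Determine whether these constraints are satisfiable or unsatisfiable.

Take a = 1, b = 4, c = 2, d = 2, e = 0, f = 4. Then constraint 1: b + f = 8; constraint 2: a + d = 3, and every other listed constraint is also met.

Satisfiable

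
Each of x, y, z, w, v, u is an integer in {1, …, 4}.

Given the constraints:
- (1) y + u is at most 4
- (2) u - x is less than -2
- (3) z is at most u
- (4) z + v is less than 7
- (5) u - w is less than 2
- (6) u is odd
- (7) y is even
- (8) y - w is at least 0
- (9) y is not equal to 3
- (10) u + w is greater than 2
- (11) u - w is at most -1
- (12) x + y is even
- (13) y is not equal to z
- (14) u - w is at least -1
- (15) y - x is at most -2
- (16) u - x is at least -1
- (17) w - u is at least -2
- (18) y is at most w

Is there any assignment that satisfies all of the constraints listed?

Constraints 8, 11, 15, and 16 give y − w ≥ 0, w − u ≥ 1, u − x ≥ -1, x − y ≥ 2.
Adding all 4 inequalities: the left sides telescope to 0, and the right sides sum to 0 + 1 + (-1) + 2 = 2. So 0 ≥ 2, which is false.

Unsatisfiable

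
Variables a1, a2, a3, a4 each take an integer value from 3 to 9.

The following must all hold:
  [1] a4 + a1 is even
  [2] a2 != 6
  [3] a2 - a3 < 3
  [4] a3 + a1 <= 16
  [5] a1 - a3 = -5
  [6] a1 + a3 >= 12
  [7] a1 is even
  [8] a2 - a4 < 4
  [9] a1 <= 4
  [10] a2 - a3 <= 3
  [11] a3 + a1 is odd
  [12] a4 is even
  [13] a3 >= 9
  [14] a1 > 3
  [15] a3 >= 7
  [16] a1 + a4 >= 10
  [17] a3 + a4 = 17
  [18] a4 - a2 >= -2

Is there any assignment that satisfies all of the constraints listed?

Satisfiable

The assignment a1 = 4, a2 = 9, a3 = 9, a4 = 8 works:
  constraint 3 holds since a2 - a3 = 0.
  constraint 4 holds since a3 + a1 = 13.
  constraint 5 holds since a1 - a3 = -5.
The rest check out directly.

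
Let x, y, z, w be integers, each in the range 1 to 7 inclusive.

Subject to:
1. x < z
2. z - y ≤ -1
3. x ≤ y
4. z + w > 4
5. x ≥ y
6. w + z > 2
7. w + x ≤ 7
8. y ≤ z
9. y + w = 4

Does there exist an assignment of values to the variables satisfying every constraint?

Unsatisfiable

Constraints 1, 2, and 5 give z < y, y ≤ x, x < z. Chaining: z < y ≤ x < z, which forces z < z — impossible.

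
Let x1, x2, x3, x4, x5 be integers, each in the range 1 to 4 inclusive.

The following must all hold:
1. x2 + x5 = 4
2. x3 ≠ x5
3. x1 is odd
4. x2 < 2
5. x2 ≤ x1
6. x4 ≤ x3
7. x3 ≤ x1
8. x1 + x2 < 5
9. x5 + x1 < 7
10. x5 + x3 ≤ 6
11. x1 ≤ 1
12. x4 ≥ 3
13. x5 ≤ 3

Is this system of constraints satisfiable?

From constraints 6 and 12: x3 ≥ x4 and x4 ≥ 3, so x3 ≥ 3. From constraints 7 and 11: x3 ≤ x1 and x1 ≤ 1, so x3 ≤ 1. But 1 < 3, so no value of x3 works.

Unsatisfiable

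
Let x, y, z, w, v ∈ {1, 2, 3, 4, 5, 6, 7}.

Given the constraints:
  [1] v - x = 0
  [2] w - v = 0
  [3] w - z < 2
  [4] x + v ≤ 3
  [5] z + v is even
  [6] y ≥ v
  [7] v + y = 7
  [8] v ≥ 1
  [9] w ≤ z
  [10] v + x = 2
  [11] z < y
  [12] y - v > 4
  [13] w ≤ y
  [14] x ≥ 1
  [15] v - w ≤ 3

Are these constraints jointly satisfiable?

Take x = 1, y = 6, z = 1, w = 1, v = 1. Then constraint 1: v - x = 0; constraint 2: w - v = 0, and every other listed constraint is also met.

Satisfiable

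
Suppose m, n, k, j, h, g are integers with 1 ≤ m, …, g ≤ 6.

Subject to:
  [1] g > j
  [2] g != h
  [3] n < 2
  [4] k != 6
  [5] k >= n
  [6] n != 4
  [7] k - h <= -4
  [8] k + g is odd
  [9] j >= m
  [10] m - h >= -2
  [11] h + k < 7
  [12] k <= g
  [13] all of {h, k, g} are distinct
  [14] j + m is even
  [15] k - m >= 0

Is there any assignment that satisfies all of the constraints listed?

Unsatisfiable

Constraints 7, 10, and 15 give h − k ≥ 4, k − m ≥ 0, m − h ≥ -2.
Adding all 3 inequalities: the left sides telescope to 0, and the right sides sum to 4 + 0 + (-2) = 2. So 0 ≥ 2, which is false.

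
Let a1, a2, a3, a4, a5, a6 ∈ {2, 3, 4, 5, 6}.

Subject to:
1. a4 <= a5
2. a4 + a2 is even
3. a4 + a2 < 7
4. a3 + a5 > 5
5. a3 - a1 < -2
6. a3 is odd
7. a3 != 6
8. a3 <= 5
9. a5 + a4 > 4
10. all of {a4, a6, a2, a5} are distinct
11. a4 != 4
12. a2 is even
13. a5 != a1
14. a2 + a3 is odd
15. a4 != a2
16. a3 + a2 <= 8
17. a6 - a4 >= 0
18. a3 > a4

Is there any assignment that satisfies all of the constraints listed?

Satisfiable

Take a1 = 6, a2 = 4, a3 = 3, a4 = 2, a5 = 3, a6 = 5. Then constraint 3: a4 + a2 = 6; constraint 4: a3 + a5 = 6, and every other listed constraint is also met.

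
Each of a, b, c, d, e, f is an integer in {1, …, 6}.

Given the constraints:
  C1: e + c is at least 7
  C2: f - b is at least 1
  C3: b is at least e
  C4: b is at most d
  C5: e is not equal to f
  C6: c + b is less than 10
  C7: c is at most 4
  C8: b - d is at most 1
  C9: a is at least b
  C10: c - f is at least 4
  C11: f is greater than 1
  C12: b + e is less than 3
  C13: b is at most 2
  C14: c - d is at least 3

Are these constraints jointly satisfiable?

Unsatisfiable

From constraints 3 and 13: e ≤ b ≤ 2. From constraint 7: c ≤ 4. Hence e + c ≤ 6. But constraint 1 requires e + c ≥ 7, and 7 > 6. Contradiction.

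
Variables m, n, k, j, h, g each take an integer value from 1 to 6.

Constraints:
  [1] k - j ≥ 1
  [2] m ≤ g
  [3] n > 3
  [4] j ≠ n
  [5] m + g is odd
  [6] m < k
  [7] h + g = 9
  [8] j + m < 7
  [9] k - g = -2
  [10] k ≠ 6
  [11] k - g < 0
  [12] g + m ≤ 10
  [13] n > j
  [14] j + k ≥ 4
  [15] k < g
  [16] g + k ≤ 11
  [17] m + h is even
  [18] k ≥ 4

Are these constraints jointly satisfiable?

Satisfiable

One satisfying assignment is m = 3, n = 6, k = 4, j = 3, h = 3, g = 6.
For the less obvious constraints — constraint 1: k - j = 1; constraint 7: h + g = 9 — and the others hold by inspection.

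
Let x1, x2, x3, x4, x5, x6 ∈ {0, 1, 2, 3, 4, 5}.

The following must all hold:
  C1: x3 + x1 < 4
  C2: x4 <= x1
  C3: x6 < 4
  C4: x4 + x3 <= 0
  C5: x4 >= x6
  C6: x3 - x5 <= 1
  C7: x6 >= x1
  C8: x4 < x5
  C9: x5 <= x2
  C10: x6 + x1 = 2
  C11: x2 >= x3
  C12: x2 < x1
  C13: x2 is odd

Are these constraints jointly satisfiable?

Constraints 5, 7, 8, 9, and 12 give x5 ≤ x2, x2 < x1, x1 ≤ x6, x6 ≤ x4, x4 < x5. Chaining: x5 ≤ x2 < x1 ≤ x6 ≤ x4 < x5, which forces x5 < x5 — impossible.

Unsatisfiable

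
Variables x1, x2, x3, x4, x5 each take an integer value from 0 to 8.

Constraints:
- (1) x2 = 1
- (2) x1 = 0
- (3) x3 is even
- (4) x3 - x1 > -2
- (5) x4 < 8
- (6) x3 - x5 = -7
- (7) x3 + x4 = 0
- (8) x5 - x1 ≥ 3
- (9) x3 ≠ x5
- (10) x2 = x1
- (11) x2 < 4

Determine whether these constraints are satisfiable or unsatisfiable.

Constraint 1 fixes x2 = 1 and constraint 2 fixes x1 = 0, but constraint 10 requires x2 = x1. Since 1 ≠ 0, contradiction.

Unsatisfiable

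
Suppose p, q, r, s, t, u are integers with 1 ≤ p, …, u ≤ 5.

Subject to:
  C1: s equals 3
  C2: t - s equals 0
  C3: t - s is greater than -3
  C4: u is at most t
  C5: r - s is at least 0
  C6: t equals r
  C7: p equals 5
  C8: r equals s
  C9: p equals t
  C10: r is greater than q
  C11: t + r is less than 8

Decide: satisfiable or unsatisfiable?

Constraint 7 fixes p = 5 and constraint 1 fixes s = 3. Constraints 6, 8, and 9 give p = t = r = s, so p = s. But 5 ≠ 3 — contradiction.

Unsatisfiable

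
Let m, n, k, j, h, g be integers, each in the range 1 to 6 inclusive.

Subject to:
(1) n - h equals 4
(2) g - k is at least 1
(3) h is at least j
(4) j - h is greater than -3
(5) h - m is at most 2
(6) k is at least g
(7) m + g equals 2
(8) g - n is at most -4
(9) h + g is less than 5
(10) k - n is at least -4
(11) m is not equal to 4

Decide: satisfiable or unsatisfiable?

Unsatisfiable

Constraints 2, 8, and 10 give n − g ≥ 4, g − k ≥ 1, k − n ≥ -4.
Adding all 3 inequalities: the left sides telescope to 0, and the right sides sum to 4 + 1 + (-4) = 1. So 0 ≥ 1, which is false.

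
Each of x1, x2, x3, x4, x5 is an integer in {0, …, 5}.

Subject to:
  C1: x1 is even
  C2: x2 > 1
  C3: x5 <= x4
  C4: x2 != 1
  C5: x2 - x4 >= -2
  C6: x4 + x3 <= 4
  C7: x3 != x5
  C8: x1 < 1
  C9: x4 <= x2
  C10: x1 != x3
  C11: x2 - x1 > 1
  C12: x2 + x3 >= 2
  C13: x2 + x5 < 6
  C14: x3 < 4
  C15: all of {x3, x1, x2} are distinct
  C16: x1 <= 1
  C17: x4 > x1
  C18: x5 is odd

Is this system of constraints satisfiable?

Take x1 = 0, x2 = 2, x3 = 3, x4 = 1, x5 = 1. Then constraint 5: x2 - x4 = 1; constraint 6: x4 + x3 = 4; constraint 11: x2 - x1 = 2, and every other listed constraint is also met.

Satisfiable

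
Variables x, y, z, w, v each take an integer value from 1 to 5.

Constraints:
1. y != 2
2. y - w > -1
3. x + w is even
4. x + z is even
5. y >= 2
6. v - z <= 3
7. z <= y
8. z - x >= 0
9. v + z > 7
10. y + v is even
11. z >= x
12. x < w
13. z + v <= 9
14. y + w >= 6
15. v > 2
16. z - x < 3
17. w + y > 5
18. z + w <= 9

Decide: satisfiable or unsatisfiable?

Take x = 2, y = 4, z = 4, w = 4, v = 4. Then constraint 2: y - w = 0; constraint 6: v - z = 0, and every other listed constraint is also met.

Satisfiable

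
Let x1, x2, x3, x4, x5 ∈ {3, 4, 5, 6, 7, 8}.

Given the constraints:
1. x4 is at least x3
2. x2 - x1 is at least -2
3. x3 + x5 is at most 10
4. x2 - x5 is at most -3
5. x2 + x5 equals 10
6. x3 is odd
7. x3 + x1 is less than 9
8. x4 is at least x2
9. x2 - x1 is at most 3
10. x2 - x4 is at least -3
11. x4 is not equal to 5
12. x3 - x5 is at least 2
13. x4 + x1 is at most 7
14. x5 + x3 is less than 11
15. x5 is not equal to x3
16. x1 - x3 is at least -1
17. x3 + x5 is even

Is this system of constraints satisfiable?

Unsatisfiable

Constraints 2, 4, 12, and 16 give x5 − x2 ≥ 3, x2 − x1 ≥ -2, x1 − x3 ≥ -1, x3 − x5 ≥ 2.
Adding all 4 inequalities: the left sides telescope to 0, and the right sides sum to 3 + (-2) + (-1) + 2 = 2. So 0 ≥ 2, which is false.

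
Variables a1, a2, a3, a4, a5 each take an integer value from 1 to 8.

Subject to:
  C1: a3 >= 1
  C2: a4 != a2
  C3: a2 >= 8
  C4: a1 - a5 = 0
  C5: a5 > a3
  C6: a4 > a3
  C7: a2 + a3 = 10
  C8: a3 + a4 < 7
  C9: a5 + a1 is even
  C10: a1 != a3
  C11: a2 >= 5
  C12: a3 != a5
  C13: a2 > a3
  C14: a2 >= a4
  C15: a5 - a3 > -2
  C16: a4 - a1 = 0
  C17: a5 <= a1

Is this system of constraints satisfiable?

Satisfiable

Take a1 = 3, a2 = 8, a3 = 2, a4 = 3, a5 = 3. Then constraint 4: a1 - a5 = 0; constraint 7: a2 + a3 = 10; constraint 8: a3 + a4 = 5, and every other listed constraint is also met.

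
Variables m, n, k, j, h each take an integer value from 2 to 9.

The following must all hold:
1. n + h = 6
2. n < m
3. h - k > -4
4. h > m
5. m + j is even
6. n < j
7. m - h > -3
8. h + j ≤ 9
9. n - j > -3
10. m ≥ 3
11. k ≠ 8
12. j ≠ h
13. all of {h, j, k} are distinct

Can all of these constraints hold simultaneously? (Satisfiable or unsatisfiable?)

One satisfying assignment is m = 3, n = 2, k = 5, j = 3, h = 4.
For the less obvious constraints — constraint 1: n + h = 6; constraint 3: h - k = -1 — and the others hold by inspection.

Satisfiable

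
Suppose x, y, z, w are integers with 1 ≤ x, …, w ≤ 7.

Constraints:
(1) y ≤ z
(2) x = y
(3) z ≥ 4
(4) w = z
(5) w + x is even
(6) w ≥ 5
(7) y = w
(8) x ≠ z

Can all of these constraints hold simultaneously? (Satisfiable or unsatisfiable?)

From constraints 2, 4, and 7, x = y = w = z, so x = z. But constraint 8 says x ≠ z. Contradiction.

Unsatisfiable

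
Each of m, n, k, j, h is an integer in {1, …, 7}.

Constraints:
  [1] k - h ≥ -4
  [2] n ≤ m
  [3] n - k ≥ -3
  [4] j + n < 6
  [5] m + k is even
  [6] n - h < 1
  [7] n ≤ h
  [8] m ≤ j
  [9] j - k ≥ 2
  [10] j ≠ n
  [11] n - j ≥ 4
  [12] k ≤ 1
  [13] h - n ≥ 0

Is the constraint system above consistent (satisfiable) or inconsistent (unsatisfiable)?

Constraints 1, 9, 11, and 13 give j − k ≥ 2, k − h ≥ -4, h − n ≥ 0, n − j ≥ 4.
Adding all 4 inequalities: the left sides telescope to 0, and the right sides sum to 2 + (-4) + 0 + 4 = 2. So 0 ≥ 2, which is false.

Unsatisfiable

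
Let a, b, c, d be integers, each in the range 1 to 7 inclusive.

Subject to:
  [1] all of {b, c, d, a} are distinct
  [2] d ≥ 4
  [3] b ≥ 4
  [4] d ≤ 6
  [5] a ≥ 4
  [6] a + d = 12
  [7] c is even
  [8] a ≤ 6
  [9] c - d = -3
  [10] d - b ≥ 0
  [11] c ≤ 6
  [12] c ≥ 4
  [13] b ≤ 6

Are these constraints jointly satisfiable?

Unsatisfiable

Constraints 2, 3, 4, 5, 8, 11, 12, and 13 confine each of b, c, d, a to the 3 values {4, …, 6}.
Constraint 1 requires all 4 of them to be distinct, but only 3 values are available — impossible by the pigeonhole principle.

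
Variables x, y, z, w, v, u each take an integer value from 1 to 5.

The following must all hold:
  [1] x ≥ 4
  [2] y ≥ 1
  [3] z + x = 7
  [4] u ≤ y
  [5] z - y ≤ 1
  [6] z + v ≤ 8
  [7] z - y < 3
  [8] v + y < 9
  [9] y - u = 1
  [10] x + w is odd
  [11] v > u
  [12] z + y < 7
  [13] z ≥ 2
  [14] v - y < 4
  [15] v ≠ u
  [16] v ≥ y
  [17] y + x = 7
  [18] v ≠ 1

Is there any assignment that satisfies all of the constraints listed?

One satisfying assignment is x = 5, y = 2, z = 2, w = 4, v = 4, u = 1.
For the less obvious constraints — constraint 3: z + x = 7; constraint 5: z - y = 0 — and the others hold by inspection.

Satisfiable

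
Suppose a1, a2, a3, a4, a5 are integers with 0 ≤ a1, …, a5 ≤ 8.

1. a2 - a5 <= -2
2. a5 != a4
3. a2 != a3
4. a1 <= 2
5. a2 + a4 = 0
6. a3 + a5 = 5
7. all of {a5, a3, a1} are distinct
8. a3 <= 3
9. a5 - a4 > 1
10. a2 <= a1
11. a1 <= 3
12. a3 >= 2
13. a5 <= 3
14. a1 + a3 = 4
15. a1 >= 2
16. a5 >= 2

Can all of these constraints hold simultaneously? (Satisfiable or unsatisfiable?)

Unsatisfiable

Constraints 8, 11, 12, 13, 15, and 16 confine each of a5, a3, a1 to the 2 values {2, 3}.
Constraint 7 requires all 3 of them to be distinct, but only 2 values are available — impossible by the pigeonhole principle.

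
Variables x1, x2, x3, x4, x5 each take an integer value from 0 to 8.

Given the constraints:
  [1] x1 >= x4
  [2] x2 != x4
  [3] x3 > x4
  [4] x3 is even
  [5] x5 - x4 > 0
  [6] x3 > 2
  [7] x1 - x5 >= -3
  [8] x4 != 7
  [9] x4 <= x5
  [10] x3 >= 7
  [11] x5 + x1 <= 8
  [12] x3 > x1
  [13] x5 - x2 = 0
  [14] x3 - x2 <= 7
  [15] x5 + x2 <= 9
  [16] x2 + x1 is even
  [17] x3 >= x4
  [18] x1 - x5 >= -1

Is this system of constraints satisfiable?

Take x1 = 4, x2 = 4, x3 = 8, x4 = 2, x5 = 4. Then constraint 5: x5 - x4 = 2; constraint 7: x1 - x5 = 0, and every other listed constraint is also met.

Satisfiable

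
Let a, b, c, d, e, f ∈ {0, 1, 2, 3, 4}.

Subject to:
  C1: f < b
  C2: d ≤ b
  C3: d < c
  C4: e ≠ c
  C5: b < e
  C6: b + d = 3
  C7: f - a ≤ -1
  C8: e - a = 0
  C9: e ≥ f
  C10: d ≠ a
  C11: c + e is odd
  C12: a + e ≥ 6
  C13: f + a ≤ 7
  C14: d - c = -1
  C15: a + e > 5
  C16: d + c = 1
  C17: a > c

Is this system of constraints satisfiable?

Take a = 4, b = 3, c = 1, d = 0, e = 4, f = 0. Then constraint 6: b + d = 3; constraint 7: f - a = -4, and every other listed constraint is also met.

Satisfiable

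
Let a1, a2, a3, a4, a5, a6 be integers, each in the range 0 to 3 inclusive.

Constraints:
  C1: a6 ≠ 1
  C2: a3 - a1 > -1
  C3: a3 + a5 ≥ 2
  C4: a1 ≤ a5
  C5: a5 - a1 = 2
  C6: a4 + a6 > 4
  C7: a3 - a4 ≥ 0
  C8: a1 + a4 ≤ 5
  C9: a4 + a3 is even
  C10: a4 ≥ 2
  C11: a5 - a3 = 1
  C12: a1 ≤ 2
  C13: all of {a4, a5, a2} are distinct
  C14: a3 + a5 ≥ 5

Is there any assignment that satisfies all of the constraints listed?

The assignment a1 = 1, a2 = 0, a3 = 2, a4 = 2, a5 = 3, a6 = 3 works:
  constraint 2 holds since a3 - a1 = 1.
  constraint 3 holds since a3 + a5 = 5.
The rest check out directly.

Satisfiable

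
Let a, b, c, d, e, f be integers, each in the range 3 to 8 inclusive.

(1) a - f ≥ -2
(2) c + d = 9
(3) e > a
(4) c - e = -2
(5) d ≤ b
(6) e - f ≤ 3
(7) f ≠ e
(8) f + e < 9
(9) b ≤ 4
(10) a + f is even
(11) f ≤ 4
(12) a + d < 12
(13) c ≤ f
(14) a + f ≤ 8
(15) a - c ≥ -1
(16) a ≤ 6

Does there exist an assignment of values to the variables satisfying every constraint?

Unsatisfiable

From constraints 11 and 13: c ≤ f ≤ 4. From constraints 5 and 9: d ≤ b ≤ 4. Hence c + d ≤ 8. But constraint 2 requires c + d = 9, and 9 > 8. Contradiction.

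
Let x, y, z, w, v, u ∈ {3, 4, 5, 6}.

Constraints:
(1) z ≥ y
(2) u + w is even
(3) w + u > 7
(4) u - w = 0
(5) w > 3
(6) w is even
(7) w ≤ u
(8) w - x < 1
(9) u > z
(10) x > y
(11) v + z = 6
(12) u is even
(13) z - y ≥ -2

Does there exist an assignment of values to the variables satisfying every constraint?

Satisfiable

Setting (x, y, z, w, v, u) = (6, 3, 3, 4, 3, 4) satisfies everything: constraint 3: w + u = 8; constraint 4: u - w = 0, and the others follow.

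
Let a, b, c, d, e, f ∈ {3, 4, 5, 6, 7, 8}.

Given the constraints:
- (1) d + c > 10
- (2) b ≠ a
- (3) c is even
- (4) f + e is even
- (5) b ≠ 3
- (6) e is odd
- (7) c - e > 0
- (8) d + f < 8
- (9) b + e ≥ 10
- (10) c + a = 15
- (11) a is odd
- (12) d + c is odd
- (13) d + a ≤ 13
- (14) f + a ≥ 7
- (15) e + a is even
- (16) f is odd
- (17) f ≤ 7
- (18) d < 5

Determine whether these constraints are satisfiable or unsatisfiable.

Satisfiable

Setting (a, b, c, d, e, f) = (7, 4, 8, 3, 7, 3) satisfies everything: constraint 1: d + c = 11; constraint 7: c - e = 1; constraint 8: d + f = 6, and the others follow.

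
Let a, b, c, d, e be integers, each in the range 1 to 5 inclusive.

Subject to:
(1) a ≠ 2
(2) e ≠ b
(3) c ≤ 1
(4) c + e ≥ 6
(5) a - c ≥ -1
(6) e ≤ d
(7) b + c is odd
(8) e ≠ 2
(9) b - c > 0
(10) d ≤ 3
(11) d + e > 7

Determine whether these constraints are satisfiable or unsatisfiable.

From constraint 3: c ≤ 1. From constraints 6 and 10: e ≤ d ≤ 3. Hence c + e ≤ 4. But constraint 4 requires c + e ≥ 6, and 6 > 4. Contradiction.

Unsatisfiable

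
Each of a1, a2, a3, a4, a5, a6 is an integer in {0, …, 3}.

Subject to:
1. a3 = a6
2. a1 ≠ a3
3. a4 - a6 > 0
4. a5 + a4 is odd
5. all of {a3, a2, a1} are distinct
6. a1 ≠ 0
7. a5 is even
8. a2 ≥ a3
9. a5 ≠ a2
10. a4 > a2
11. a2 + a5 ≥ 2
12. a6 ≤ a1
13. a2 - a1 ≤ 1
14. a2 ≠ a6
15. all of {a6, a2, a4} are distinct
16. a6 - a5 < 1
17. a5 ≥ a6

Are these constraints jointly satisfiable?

Satisfiable

Setting (a1, a2, a3, a4, a5, a6) = (1, 2, 0, 3, 0, 0) satisfies everything: constraint 3: a4 - a6 = 3; constraint 11: a2 + a5 = 2, and the others follow.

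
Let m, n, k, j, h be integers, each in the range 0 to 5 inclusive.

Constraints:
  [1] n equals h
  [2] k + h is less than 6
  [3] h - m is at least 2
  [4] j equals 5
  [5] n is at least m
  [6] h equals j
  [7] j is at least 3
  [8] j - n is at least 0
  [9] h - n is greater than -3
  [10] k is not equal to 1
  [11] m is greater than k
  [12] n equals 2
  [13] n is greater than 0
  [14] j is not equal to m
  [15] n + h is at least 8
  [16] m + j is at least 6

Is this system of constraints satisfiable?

Unsatisfiable

Constraint 12 fixes n = 2 and constraint 4 fixes j = 5. Constraints 1 and 6 give n = h = j, so n = j. But 2 ≠ 5 — contradiction.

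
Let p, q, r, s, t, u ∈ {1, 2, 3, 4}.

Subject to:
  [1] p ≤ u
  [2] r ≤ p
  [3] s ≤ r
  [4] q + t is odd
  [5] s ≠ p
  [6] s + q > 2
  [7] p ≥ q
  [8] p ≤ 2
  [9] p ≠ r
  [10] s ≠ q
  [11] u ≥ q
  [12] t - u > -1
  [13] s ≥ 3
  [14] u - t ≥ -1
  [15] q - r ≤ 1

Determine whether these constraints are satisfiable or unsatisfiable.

From constraints 3 and 13: r ≥ s and s ≥ 3, so r ≥ 3. From constraints 2 and 8: r ≤ p and p ≤ 2, so r ≤ 2. But 2 < 3, so no value of r works.

Unsatisfiable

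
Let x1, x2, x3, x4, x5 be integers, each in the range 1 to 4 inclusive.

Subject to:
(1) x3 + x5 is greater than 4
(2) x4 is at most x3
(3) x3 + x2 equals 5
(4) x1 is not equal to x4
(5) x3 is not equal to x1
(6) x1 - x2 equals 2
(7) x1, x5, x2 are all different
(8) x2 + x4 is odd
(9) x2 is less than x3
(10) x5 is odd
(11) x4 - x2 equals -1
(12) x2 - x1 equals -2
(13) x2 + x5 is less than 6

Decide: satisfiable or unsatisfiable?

Try x1 = 4, x2 = 2, x3 = 3, x4 = 1, x5 = 3.
Check constraint 1: x3 + x5 = 6; constraint 3: x3 + x2 = 5. The remaining constraints are straightforward to verify.

Satisfiable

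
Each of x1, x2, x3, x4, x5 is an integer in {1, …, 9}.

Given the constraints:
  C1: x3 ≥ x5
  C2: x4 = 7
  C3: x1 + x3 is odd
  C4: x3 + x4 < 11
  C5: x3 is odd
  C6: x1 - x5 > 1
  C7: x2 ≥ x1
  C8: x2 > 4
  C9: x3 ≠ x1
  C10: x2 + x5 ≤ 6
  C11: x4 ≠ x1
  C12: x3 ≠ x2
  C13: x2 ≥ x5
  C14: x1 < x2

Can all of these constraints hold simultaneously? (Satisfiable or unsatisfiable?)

Satisfiable

Setting (x1, x2, x3, x4, x5) = (4, 5, 3, 7, 1) satisfies everything: constraint 4: x3 + x4 = 10; constraint 6: x1 - x5 = 3, and the others follow.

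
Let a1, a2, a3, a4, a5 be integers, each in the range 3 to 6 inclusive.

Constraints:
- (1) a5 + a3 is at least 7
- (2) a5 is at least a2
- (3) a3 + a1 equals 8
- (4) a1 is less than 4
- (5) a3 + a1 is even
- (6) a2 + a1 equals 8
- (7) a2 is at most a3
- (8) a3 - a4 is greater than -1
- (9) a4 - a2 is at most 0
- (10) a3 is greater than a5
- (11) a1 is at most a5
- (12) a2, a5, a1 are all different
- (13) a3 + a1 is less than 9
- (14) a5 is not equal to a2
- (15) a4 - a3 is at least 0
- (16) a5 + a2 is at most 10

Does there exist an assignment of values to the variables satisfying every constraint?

Constraints 2, 9, 10, and 15 give a2 ≤ a5, a5 < a3, a3 ≤ a4, a4 ≤ a2. Chaining: a2 ≤ a5 < a3 ≤ a4 ≤ a2, which forces a2 < a2 — impossible.

Unsatisfiable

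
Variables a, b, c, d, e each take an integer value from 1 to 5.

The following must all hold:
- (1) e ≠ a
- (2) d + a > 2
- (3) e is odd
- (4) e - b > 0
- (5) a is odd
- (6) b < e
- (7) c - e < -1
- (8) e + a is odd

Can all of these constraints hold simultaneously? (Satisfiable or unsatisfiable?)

Constraint 3 makes e odd and constraint 5 makes a odd, so e + a must be even. Constraint 8 says e + a is odd — contradiction.

Unsatisfiable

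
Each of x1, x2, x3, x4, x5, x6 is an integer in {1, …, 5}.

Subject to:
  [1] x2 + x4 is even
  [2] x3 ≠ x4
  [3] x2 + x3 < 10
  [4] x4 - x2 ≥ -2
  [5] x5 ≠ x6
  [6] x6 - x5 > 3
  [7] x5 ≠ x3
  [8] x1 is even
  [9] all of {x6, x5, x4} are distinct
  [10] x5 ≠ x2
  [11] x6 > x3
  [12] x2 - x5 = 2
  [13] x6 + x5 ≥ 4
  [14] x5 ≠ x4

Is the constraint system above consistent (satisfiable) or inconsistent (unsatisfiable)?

Satisfiable

Take x1 = 2, x2 = 3, x3 = 4, x4 = 3, x5 = 1, x6 = 5. Then constraint 3: x2 + x3 = 7; constraint 4: x4 - x2 = 0, and every other listed constraint is also met.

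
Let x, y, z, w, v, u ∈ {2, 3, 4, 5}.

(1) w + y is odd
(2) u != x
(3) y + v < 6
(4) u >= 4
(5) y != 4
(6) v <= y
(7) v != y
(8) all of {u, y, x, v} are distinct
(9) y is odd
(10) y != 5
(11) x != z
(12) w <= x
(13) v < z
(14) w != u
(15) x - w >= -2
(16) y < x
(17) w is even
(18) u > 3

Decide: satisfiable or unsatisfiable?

Satisfiable

One satisfying assignment is x = 4, y = 3, z = 5, w = 4, v = 2, u = 5.
For the less obvious constraints — constraint 3: y + v = 5; constraint 8: values 5, 3, 4, 2 are distinct; constraint 15: x - w = 0 — and the others hold by inspection.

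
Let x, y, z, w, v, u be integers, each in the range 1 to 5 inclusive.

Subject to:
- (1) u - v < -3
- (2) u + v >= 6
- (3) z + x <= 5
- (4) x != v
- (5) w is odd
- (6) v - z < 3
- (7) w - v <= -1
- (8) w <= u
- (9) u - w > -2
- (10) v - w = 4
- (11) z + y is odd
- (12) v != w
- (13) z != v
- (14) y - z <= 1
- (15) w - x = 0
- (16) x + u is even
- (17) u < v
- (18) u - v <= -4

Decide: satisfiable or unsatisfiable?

Setting (x, y, z, w, v, u) = (1, 2, 3, 1, 5, 1) satisfies everything: constraint 1: u - v = -4; constraint 2: u + v = 6; constraint 3: z + x = 4, and the others follow.

Satisfiable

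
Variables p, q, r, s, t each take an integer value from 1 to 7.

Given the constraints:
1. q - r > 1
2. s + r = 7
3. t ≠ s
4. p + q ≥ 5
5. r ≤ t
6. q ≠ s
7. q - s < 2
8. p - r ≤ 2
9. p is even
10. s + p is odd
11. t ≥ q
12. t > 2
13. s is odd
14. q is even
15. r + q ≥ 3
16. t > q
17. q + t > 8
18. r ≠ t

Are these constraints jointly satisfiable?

Satisfiable

The assignment p = 2, q = 4, r = 2, s = 5, t = 7 works:
  constraint 1 holds since q - r = 2.
  constraint 2 holds since s + r = 7.
  constraint 4 holds since p + q = 6.
The rest check out directly.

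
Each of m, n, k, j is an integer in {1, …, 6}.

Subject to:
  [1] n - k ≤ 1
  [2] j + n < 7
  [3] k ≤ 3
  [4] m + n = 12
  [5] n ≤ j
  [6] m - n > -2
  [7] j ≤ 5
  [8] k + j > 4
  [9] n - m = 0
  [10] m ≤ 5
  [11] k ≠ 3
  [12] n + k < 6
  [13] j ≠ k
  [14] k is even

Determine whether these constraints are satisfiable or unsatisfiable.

From constraint 10: m ≤ 5. From constraints 5 and 7: n ≤ j ≤ 5. Hence m + n ≤ 10. But constraint 4 requires m + n = 12, and 12 > 10. Contradiction.

Unsatisfiable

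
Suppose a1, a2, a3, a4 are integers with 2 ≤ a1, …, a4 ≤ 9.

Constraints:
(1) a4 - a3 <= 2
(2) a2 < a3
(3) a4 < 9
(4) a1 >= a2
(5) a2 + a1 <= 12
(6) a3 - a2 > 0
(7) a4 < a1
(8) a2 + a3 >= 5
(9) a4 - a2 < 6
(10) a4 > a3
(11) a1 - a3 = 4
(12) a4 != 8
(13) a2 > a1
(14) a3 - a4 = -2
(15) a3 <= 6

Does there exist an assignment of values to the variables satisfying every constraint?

Unsatisfiable

Constraints 2, 7, 10, and 13 give a3 < a4, a4 < a1, a1 < a2, a2 < a3. Chaining: a3 < a4 < a1 < a2 < a3, which forces a3 < a3 — impossible.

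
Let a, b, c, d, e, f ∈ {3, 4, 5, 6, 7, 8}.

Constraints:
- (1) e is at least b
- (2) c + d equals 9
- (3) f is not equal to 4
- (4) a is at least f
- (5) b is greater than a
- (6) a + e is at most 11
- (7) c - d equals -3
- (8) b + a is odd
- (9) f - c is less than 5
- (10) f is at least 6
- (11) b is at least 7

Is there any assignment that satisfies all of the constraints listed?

Unsatisfiable

From constraints 4 and 10: a ≥ f ≥ 6. From constraints 1 and 11: e ≥ b ≥ 7. Hence a + e ≥ 13. But constraint 6 requires a + e ≤ 11, and 11 < 13. Contradiction.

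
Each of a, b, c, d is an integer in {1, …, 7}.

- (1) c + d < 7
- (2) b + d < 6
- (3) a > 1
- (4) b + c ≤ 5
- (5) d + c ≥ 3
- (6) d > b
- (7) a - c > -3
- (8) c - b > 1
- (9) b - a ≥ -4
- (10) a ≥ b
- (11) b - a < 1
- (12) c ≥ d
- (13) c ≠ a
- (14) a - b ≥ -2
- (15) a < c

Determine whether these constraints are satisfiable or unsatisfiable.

Satisfiable

The assignment a = 2, b = 1, c = 3, d = 2 works:
  constraint 1 holds since c + d = 5.
  constraint 2 holds since b + d = 3.
  constraint 4 holds since b + c = 4.
The rest check out directly.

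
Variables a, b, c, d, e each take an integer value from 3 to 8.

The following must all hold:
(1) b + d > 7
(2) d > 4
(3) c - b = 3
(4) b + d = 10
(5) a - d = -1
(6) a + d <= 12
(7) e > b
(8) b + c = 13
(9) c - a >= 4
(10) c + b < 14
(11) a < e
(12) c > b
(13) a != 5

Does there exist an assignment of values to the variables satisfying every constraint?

One satisfying assignment is a = 4, b = 5, c = 8, d = 5, e = 8.
For the less obvious constraints — constraint 1: b + d = 10; constraint 3: c - b = 3; constraint 4: b + d = 10 — and the others hold by inspection.

Satisfiable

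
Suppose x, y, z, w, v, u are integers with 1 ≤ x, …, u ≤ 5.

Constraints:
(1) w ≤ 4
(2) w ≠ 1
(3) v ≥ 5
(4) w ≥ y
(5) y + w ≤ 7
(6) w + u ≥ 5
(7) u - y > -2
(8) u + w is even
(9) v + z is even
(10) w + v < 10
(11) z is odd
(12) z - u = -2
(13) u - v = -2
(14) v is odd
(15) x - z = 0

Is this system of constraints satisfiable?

Take x = 1, y = 2, z = 1, w = 3, v = 5, u = 3. Then constraint 5: y + w = 5; constraint 6: w + u = 6, and every other listed constraint is also met.

Satisfiable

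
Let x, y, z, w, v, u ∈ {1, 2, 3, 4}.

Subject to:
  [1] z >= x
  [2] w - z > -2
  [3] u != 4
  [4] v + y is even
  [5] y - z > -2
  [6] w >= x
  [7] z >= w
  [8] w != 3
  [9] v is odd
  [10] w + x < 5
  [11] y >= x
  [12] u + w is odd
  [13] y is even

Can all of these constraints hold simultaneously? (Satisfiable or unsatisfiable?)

Constraint 9 makes v odd and constraint 13 makes y even, so v + y must be odd. Constraint 4 says v + y is even — contradiction.

Unsatisfiable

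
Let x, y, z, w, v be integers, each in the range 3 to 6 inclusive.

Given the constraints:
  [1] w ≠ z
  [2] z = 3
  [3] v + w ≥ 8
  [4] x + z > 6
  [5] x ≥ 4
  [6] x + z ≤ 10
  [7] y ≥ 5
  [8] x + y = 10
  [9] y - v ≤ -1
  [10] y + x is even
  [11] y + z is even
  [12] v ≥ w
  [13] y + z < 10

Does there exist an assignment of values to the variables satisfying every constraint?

Satisfiable

The assignment x = 5, y = 5, z = 3, w = 4, v = 6 works:
  constraint 3 holds since v + w = 10.
  constraint 4 holds since x + z = 8.
The rest check out directly.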